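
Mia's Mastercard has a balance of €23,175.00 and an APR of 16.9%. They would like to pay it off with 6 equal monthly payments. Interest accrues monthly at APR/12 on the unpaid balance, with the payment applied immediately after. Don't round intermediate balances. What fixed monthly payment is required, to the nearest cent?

Monthly rate r = 16.9%/12 = 1.40833% = 0.0140833.
Level-payment amortization: P = B₀·r / (1 − (1+r)^(−n)) = 23175.00·0.0140833 / (1 − 1.01408^(−6)).
Denominator 1 − (1+r)^(−6) = 0.0804864579.
P = 326.381 / 0.0804864579 ≈ 4055.11.

€4,055.11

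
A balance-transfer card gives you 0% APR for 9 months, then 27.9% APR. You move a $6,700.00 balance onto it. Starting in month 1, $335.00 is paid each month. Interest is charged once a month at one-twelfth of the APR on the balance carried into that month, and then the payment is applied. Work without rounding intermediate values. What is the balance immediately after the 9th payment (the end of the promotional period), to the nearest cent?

$3,685.00

Promo months 1–9 at r₀ = 0%/12 = 0; months 10+ at r₁ = 27.9%/12 = 0.02325.
After month 9 (no interest yet): B = $6,700.00 − 9·$335.00 = $3,685.00.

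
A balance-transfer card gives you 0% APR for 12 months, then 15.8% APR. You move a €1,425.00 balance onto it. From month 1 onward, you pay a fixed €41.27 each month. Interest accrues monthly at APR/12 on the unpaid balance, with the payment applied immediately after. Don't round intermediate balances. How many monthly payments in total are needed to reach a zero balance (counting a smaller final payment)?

39 months

Promo months 1–12 at r₀ = 0%/12 = 0; months 13+ at r₁ = 15.8%/12 = 0.0131667.
After month 12 (no interest yet): B = €1,425.00 − 12·€41.27 = €929.76.
Then at r₁ with €41.27/mo: n₂ = −ln(1 − r₁·B/P)/ln(1+r₁) ≈ 26.90 → 27 more payments.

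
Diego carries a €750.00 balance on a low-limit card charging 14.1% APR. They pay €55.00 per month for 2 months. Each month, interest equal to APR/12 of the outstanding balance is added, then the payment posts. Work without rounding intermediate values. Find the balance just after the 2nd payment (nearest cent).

€657.08

Monthly rate r = 14.1%/12 = 1.175% = 0.01175.
Each month: B ← B·(1+r) − €55.00.
Month 1: interest €8.81; balance after payment €703.81.
Month 2: interest €8.27; balance after payment €657.08.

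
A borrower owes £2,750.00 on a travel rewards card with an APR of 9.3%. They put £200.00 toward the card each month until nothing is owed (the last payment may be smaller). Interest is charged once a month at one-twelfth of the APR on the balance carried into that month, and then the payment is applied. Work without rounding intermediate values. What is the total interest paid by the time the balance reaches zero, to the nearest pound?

Monthly rate r = 9.3%/12 = 0.775% = 0.00775.
Payoff takes n = ⌈−ln(1 − rB₀/P)/ln(1+r)⌉ = ⌈14.595⌉ = 15 payments; the last is £119.28.
Total paid = 14·£200.00 + £119.28 = £2,919.28.
Total interest = total paid − principal = £2,919.28 − £2,750.00 = £169.28.

£169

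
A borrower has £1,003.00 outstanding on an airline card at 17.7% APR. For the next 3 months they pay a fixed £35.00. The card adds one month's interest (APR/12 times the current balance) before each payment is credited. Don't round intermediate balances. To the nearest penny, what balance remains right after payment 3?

Monthly rate r = 17.7%/12 = 1.475% = 0.01475.
Each month: B ← B·(1+r) − £35.00.
Month 1: interest £14.79; balance after payment £982.79.
Month 2: interest £14.50; balance after payment £962.29.
Month 3: interest £14.19; balance after payment £941.48.

£941.48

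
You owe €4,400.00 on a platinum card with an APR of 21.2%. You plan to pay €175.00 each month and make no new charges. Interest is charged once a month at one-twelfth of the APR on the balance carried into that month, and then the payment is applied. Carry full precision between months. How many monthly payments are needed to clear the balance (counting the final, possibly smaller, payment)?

34 months

Monthly rate r = 21.2%/12 = 1.76667% = 0.0176667.
Recurrence: B ← B·(1+r) − €175.00.
Month 1: interest €77.73; balance after payment €4,302.73.
Month 2: interest €76.01; balance after payment €4,203.75.
Closed form: n = −ln(1 − rB₀/P)/ln(1+r) = −ln(0.55581)/ln(1.01767) ≈ 33.538, so the balance reaches zero during payment 34.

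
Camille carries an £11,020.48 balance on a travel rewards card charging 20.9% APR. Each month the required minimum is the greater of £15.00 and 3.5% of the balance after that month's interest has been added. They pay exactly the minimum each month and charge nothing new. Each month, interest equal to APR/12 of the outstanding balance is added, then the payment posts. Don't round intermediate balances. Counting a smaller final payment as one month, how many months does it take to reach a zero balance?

Monthly rate r = 20.9%/12 = 1.74167% = 0.0174167.
While 3.5% of the post-interest balance exceeds £15.00, each month B ← (B·(1+r))·(1 − 0.035), i.e. B shrinks by the factor (1+r)·0.965 = 0.98181.
This holds for months 1–178. Entering month 179 the balance is £419.62; 3.5% of the post-interest balance is now below £15.00, so the flat £15.00 minimum applies from here.
From month 179 a fixed £15.00 at rate r clears £419.62 in 39 more payments. Total: 178 + 39 = 217 months.

217 months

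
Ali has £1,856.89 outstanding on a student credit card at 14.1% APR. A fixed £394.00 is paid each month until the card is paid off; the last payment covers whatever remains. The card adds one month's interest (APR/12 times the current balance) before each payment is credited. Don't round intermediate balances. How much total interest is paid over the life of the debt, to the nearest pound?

£65

Monthly rate r = 14.1%/12 = 1.175% = 0.01175.
Payoff takes n = ⌈−ln(1 − rB₀/P)/ln(1+r)⌉ = ⌈4.877⌉ = 5 payments; the last is £345.73.
Total paid = 4·£394.00 + £345.73 = £1,921.73.
Total interest = total paid − principal = £1,921.73 − £1,856.89 = £64.84.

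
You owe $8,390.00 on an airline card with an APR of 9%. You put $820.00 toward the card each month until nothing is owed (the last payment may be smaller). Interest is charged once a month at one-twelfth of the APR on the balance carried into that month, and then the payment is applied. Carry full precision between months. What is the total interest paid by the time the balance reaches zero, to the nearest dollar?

Monthly rate r = 9%/12 = 0.75% = 0.0075.
Payoff takes n = ⌈−ln(1 − rB₀/P)/ln(1+r)⌉ = ⌈10.685⌉ = 11 payments; the last is $562.75.
Total paid = 10·$820.00 + $562.75 = $8,762.75.
Total interest = total paid − principal = $8,762.75 − $8,390.00 = $372.75.

$373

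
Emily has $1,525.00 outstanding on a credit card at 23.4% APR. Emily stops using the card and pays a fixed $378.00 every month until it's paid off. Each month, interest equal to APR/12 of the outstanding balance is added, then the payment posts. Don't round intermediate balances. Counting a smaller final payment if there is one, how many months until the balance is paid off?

Monthly rate r = 23.4%/12 = 1.95% = 0.0195.
Recurrence: B ← B·(1+r) − $378.00.
Month 1: interest $29.74; balance after payment $1,176.74.
Month 2: interest $22.95; balance after payment $821.68.
Month 3: interest $16.02; balance after payment $459.71.
Month 4: interest $8.96; balance after payment $90.67.
Month 5: interest $1.77; balance after payment $0.00.

5 months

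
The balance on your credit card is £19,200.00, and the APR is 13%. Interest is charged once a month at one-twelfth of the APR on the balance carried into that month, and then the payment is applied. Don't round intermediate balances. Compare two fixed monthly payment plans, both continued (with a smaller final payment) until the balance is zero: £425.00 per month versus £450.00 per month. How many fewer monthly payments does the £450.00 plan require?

5 fewer payments

Monthly rate r = 13%/12 = 1.08333% = 0.0108333.
At £425.00/mo: n = ⌈−ln(1 − rB₀/P)/ln(1+r)⌉ = 63 payments (last £163.73); total interest = total paid − £19,200.00 = £7,313.73.
At £450.00/mo: 58 payments (last £256.63); total interest £6,706.63.
Payments saved = 63 − 58 = 5.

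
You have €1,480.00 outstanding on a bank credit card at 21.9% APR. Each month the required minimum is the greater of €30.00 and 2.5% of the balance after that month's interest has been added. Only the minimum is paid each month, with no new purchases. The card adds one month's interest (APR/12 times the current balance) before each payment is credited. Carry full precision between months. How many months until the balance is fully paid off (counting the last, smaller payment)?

102 months

Monthly rate r = 21.9%/12 = 1.825% = 0.01825.
While 2.5% of the post-interest balance exceeds €30.00, each month B ← (B·(1+r))·(1 − 0.025), i.e. B shrinks by the factor (1+r)·0.975 = 0.99279.
This holds for months 1–32. Entering month 33 the balance is €1,174.22; 2.5% of the post-interest balance is now below €30.00, so the flat €30.00 minimum applies from here.
From month 33 a fixed €30.00 at rate r clears €1,174.22 in 70 more payments. Total: 32 + 70 = 102 months.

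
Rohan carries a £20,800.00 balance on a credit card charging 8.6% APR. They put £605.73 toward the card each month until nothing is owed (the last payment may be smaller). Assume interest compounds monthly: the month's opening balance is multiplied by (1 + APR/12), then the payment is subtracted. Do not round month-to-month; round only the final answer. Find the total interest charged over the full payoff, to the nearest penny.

Monthly rate r = 8.6%/12 = 0.716667% = 0.00716667.
Payoff takes n = ⌈−ln(1 − rB₀/P)/ln(1+r)⌉ = ⌈39.558⌉ = 40 payments; the last is £338.53.
Total paid = 39·£605.73 + £338.53 = £23,962.00.
Total interest = total paid − principal = £23,962.00 − £20,800.00 = £3,162.00.

£3,162.00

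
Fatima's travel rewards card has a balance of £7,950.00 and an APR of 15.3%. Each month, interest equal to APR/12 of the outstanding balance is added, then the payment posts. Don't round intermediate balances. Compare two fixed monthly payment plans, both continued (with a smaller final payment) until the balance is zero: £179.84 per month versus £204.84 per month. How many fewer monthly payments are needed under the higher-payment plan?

12 fewer payments

Monthly rate r = 15.3%/12 = 1.275% = 0.01275.
At £179.84/mo: n = ⌈−ln(1 − rB₀/P)/ln(1+r)⌉ = 66 payments (last £81.82); total interest = total paid − £7,950.00 = £3,821.42.
At £204.84/mo: 54 payments (last £184.38); total interest £3,090.90.
Payments saved = 66 − 54 = 12.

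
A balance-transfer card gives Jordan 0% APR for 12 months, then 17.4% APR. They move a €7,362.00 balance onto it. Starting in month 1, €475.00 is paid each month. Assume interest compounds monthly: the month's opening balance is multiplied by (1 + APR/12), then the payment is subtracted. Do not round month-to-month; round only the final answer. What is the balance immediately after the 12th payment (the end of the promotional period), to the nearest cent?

€1,662.00

Promo months 1–12 at r₀ = 0%/12 = 0; months 13+ at r₁ = 17.4%/12 = 0.0145.
After month 12 (no interest yet): B = €7,362.00 − 12·€475.00 = €1,662.00.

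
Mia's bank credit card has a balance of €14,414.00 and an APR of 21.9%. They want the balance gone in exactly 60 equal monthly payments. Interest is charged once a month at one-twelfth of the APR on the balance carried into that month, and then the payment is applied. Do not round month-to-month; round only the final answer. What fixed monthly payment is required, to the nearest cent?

€397.28

Monthly rate r = 21.9%/12 = 1.825% = 0.01825.
Level-payment amortization: P = B₀·r / (1 − (1+r)^(−n)) = 14414.00·0.01825 / (1 − 1.01825^(−60)).
Denominator 1 − (1+r)^(−60) = 0.662141481.
P = 263.055 / 0.662141481 ≈ 397.28.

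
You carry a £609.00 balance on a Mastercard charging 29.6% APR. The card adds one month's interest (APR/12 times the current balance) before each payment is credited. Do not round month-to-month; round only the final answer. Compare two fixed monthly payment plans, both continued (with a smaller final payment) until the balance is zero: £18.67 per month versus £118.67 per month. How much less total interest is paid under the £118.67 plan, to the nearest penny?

£591.49

Monthly rate r = 29.6%/12 = 2.46667% = 0.0246667.
At £18.67/mo: n = ⌈−ln(1 − rB₀/P)/ln(1+r)⌉ = 68 payments (last £0.10); total interest = total paid − £609.00 = £641.99.
At £118.67/mo: 6 payments (last £66.15); total interest £50.50.
Interest saved = £641.99 − £50.50 = £591.49.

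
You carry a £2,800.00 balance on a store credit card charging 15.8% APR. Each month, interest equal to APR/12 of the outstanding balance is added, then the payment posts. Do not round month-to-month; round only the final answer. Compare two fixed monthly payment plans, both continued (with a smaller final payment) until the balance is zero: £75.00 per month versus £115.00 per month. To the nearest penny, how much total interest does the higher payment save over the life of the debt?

Monthly rate r = 15.8%/12 = 1.31667% = 0.0131667.
At £75.00/mo: n = ⌈−ln(1 − rB₀/P)/ln(1+r)⌉ = 52 payments (last £53.32); total interest = total paid − £2,800.00 = £1,078.32.
At £115.00/mo: 30 payments (last £63.26); total interest £598.26.
Interest saved = £1,078.32 − £598.26 = £480.06.

£480.06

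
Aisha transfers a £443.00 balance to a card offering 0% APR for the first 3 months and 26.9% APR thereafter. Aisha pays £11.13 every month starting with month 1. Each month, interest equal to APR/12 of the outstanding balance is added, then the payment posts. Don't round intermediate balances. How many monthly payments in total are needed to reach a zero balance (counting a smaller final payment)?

Promo months 1–3 at r₀ = 0%/12 = 0; months 4+ at r₁ = 26.9%/12 = 0.0224167.
After month 3 (no interest yet): B = £443.00 − 3·£11.13 = £409.61.
Then at r₁ with £11.13/mo: n₂ = −ln(1 − r₁·B/P)/ln(1+r₁) ≈ 78.62 → 79 more payments.

82 payments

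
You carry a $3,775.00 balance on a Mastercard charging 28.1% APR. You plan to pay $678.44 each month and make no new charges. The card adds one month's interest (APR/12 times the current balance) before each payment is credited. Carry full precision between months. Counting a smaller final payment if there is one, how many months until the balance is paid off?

7 months

Monthly rate r = 28.1%/12 = 2.34167% = 0.0234167.
Recurrence: B ← B·(1+r) − $678.44.
Month 1: interest $88.40; balance after payment $3,184.96.
Month 2: interest $74.58; balance after payment $2,581.10.
Closed form: n = −ln(1 − rB₀/P)/ln(1+r) = −ln(0.8697)/ln(1.02342) ≈ 6.031, so the balance reaches zero during payment 7.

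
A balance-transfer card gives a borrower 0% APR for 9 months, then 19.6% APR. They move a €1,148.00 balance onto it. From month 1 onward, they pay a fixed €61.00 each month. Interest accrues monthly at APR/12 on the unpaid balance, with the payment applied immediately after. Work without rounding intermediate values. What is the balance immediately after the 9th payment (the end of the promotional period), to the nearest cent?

€599.00

Promo months 1–9 at r₀ = 0%/12 = 0; months 10+ at r₁ = 19.6%/12 = 0.0163333.
After month 9 (no interest yet): B = €1,148.00 − 9·€61.00 = €599.00.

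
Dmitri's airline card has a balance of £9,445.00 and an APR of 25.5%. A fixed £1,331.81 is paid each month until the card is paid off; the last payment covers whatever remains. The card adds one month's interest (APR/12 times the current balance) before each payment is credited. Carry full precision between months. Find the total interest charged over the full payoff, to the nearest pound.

£903

Monthly rate r = 25.5%/12 = 2.125% = 0.02125.
Payoff takes n = ⌈−ln(1 − rB₀/P)/ln(1+r)⌉ = ⌈7.768⌉ = 8 payments; the last is £1,025.60.
Total paid = 7·£1,331.81 + £1,025.60 = £10,348.27.
Total interest = total paid − principal = £10,348.27 − £9,445.00 = £903.27.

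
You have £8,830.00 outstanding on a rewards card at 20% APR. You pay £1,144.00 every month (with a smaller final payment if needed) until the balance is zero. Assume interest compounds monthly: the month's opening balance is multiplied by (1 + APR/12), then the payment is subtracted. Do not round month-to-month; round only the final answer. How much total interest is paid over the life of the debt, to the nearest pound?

Monthly rate r = 20%/12 = 1.66667% = 0.0166667.
Payoff takes n = ⌈−ln(1 − rB₀/P)/ln(1+r)⌉ = ⌈8.331⌉ = 9 payments; the last is £380.55.
Total paid = 8·£1,144.00 + £380.55 = £9,532.55.
Total interest = total paid − principal = £9,532.55 − £8,830.00 = £702.55.

£703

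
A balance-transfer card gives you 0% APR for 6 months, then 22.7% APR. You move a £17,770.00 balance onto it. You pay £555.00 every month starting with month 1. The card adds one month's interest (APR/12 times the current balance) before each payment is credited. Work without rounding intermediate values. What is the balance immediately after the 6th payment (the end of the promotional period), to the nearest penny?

Promo months 1–6 at r₀ = 0%/12 = 0; months 7+ at r₁ = 22.7%/12 = 0.0189167.
After month 6 (no interest yet): B = £17,770.00 − 6·£555.00 = £14,440.00.

£14,440.00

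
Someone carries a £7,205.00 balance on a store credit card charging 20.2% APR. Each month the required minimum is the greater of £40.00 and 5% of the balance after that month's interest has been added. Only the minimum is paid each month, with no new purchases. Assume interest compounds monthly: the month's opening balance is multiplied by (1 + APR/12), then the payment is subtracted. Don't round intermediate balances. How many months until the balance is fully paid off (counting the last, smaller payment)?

89 months

Monthly rate r = 20.2%/12 = 1.68333% = 0.0168333.
While 5% of the post-interest balance exceeds £40.00, each month B ← (B·(1+r))·(1 − 0.05), i.e. B shrinks by the factor (1+r)·0.95 = 0.96599.
This holds for months 1–65. Entering month 66 the balance is £760.16; 5% of the post-interest balance is now below £40.00, so the flat £40.00 minimum applies from here.
From month 66 a fixed £40.00 at rate r clears £760.16 in 24 more payments. Total: 65 + 24 = 89 months.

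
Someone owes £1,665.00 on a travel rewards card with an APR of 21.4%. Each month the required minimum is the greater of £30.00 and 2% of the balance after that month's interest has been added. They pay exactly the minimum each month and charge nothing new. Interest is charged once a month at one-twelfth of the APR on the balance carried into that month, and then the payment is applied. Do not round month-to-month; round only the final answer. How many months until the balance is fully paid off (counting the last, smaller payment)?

Monthly rate r = 21.4%/12 = 1.78333% = 0.0178333.
While 2% of the post-interest balance exceeds £30.00, each month B ← (B·(1+r))·(1 − 0.02), i.e. B shrinks by the factor (1+r)·0.98 = 0.99748.
This holds for months 1–49. Entering month 50 the balance is £1,471.12; 2% of the post-interest balance is now below £30.00, so the flat £30.00 minimum applies from here.
From month 50 a fixed £30.00 at rate r clears £1,471.12 in 118 more payments. Total: 49 + 118 = 167 months.

167 months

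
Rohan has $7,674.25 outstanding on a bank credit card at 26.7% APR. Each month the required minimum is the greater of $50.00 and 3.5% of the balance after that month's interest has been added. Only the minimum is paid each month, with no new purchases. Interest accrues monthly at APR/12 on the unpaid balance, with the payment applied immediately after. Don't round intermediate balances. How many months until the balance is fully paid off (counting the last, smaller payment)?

170 months

Monthly rate r = 26.7%/12 = 2.225% = 0.02225.
While 3.5% of the post-interest balance exceeds $50.00, each month B ← (B·(1+r))·(1 − 0.035), i.e. B shrinks by the factor (1+r)·0.965 = 0.98647.
This holds for months 1–126. Entering month 127 the balance is $1,379.35; 3.5% of the post-interest balance is now below $50.00, so the flat $50.00 minimum applies from here.
From month 127 a fixed $50.00 at rate r clears $1,379.35 in 44 more payments. Total: 126 + 44 = 170 months.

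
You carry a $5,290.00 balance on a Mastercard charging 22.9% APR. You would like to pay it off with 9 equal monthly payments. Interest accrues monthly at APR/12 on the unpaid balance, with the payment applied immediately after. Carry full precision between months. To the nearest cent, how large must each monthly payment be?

$645.27

Monthly rate r = 22.9%/12 = 1.90833% = 0.0190833.
Level-payment amortization: P = B₀·r / (1 − (1+r)^(−n)) = 5290.00·0.0190833 / (1 − 1.01908^(−9)).
Denominator 1 − (1+r)^(−9) = 0.156446349.
P = 100.951 / 0.156446349 ≈ 645.27.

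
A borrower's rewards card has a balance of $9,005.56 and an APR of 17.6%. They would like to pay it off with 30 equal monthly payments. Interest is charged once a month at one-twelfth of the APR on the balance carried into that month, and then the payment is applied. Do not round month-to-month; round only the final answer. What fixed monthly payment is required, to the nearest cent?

Monthly rate r = 17.6%/12 = 1.46667% = 0.0146667.
Level-payment amortization: P = B₀·r / (1 − (1+r)^(−n)) = 9005.56·0.0146667 / (1 − 1.01467^(−30)).
Denominator 1 − (1+r)^(−30) = 0.353902295.
P = 132.082 / 0.353902295 ≈ 373.21.

$373.21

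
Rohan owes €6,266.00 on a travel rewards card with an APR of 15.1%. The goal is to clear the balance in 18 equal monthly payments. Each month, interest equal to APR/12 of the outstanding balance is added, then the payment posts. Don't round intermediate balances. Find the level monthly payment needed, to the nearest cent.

Monthly rate r = 15.1%/12 = 1.25833% = 0.0125833.
Level-payment amortization: P = B₀·r / (1 − (1+r)^(−n)) = 6266.00·0.0125833 / (1 − 1.01258^(−18)).
Denominator 1 − (1+r)^(−18) = 0.201553074.
P = 78.8472 / 0.201553074 ≈ 391.20.

€391.20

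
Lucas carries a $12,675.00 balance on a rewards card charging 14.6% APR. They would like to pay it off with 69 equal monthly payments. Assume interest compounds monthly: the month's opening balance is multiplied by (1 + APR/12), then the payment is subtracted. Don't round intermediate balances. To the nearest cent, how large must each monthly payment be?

$272.52

Monthly rate r = 14.6%/12 = 1.21667% = 0.0121667.
Level-payment amortization: P = B₀·r / (1 − (1+r)^(−n)) = 12675.00·0.0121667 / (1 − 1.01217^(−69)).
Denominator 1 − (1+r)^(−69) = 0.565879915.
P = 154.212 / 0.565879915 ≈ 272.52.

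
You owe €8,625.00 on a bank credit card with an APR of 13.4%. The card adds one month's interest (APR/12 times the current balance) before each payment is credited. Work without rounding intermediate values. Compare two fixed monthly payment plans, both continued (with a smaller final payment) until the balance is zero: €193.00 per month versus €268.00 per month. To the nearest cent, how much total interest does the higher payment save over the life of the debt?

Monthly rate r = 13.4%/12 = 1.11667% = 0.0111667.
At €193.00/mo: n = ⌈−ln(1 − rB₀/P)/ln(1+r)⌉ = 63 payments (last €47.29); total interest = total paid − €8,625.00 = €3,388.29.
At €268.00/mo: 41 payments (last €27.16); total interest €2,122.16.
Interest saved = €3,388.29 − €2,122.16 = €1,266.13.

€1,266.13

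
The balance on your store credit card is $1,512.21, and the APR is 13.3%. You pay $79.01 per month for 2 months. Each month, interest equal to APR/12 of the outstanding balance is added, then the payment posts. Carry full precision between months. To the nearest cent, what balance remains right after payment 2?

$1,387.02

Monthly rate r = 13.3%/12 = 1.10833% = 0.0110833.
Each month: B ← B·(1+r) − $79.01.
Month 1: interest $16.76; balance after payment $1,449.96.
Month 2: interest $16.07; balance after payment $1,387.02.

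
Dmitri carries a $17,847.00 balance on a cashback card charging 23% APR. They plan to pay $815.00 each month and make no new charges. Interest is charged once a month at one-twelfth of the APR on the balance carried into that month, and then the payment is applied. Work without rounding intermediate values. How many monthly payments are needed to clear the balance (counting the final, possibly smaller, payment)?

Monthly rate r = 23%/12 = 1.91667% = 0.0191667.
Recurrence: B ← B·(1+r) − $815.00.
Month 1: interest $342.07; balance after payment $17,374.07.
Month 2: interest $333.00; balance after payment $16,892.07.
Closed form: n = −ln(1 − rB₀/P)/ln(1+r) = −ln(0.58029)/ln(1.01917) ≈ 28.666, so the balance reaches zero during payment 29.

29 months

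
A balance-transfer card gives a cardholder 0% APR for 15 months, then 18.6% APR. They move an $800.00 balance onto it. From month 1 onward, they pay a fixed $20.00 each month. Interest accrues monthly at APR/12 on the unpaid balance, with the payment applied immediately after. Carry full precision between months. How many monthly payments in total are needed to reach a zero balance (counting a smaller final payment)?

47 months

Promo months 1–15 at r₀ = 0%/12 = 0; months 16+ at r₁ = 18.6%/12 = 0.0155.
After month 15 (no interest yet): B = $800.00 − 15·$20.00 = $500.00.
Then at r₁ with $20.00/mo: n₂ = −ln(1 − r₁·B/P)/ln(1+r₁) ≈ 31.87 → 32 more payments.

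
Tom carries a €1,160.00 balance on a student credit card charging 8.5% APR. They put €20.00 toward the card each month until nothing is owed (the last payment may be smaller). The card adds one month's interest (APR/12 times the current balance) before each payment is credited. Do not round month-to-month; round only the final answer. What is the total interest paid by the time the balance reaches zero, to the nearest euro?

€339

Monthly rate r = 8.5%/12 = 0.708333% = 0.00708333.
Payoff takes n = ⌈−ln(1 − rB₀/P)/ln(1+r)⌉ = ⌈74.953⌉ = 75 payments; the last is €19.06.
Total paid = 74·€20.00 + €19.06 = €1,499.06.
Total interest = total paid − principal = €1,499.06 − €1,160.00 = €339.06.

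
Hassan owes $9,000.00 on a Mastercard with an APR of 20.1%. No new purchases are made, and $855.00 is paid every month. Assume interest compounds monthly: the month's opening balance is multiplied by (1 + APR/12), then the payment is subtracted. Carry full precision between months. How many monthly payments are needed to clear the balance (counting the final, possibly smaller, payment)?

Monthly rate r = 20.1%/12 = 1.675% = 0.01675.
Recurrence: B ← B·(1+r) − $855.00.
Month 1: interest $150.75; balance after payment $8,295.75.
Month 2: interest $138.95; balance after payment $7,579.70.
Closed form: n = −ln(1 − rB₀/P)/ln(1+r) = −ln(0.82368)/ln(1.01675) ≈ 11.677, so the balance reaches zero during payment 12.

12 months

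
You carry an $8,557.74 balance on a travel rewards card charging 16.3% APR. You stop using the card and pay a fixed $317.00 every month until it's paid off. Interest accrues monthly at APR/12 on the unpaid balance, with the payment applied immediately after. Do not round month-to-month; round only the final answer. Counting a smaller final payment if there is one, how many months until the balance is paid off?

Monthly rate r = 16.3%/12 = 1.35833% = 0.0135833.
Recurrence: B ← B·(1+r) − $317.00.
Month 1: interest $116.24; balance after payment $8,356.98.
Month 2: interest $113.52; balance after payment $8,153.50.
Closed form: n = −ln(1 − rB₀/P)/ln(1+r) = −ln(0.6333)/ln(1.01358) ≈ 33.858, so the balance reaches zero during payment 34.

34 payments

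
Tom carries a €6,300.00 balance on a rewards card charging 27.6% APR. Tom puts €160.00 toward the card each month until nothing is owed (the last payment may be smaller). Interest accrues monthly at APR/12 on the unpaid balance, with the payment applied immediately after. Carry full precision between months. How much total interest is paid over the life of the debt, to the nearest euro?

€10,309

Monthly rate r = 27.6%/12 = 2.3% = 0.023.
Payoff takes n = ⌈−ln(1 − rB₀/P)/ln(1+r)⌉ = ⌈103.805⌉ = 104 payments; the last is €129.13.
Total paid = 103·€160.00 + €129.13 = €16,609.13.
Total interest = total paid − principal = €16,609.13 − €6,300.00 = €10,309.13.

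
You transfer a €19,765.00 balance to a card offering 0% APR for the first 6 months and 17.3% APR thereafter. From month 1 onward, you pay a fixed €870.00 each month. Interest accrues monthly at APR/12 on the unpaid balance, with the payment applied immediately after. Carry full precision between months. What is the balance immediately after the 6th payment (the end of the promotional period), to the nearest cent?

Promo months 1–6 at r₀ = 0%/12 = 0; months 7+ at r₁ = 17.3%/12 = 0.0144167.
After month 6 (no interest yet): B = €19,765.00 − 6·€870.00 = €14,545.00.

€14,545.00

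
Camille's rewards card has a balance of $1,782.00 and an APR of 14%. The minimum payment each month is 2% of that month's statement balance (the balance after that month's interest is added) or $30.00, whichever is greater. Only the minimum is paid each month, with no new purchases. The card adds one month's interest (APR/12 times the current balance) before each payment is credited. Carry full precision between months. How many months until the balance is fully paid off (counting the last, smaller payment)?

Monthly rate r = 14%/12 = 1.16667% = 0.0116667.
While 2% of the post-interest balance exceeds $30.00, each month B ← (B·(1+r))·(1 − 0.02), i.e. B shrinks by the factor (1+r)·0.98 = 0.99143.
This holds for months 1–22. Entering month 23 the balance is $1,474.70; 2% of the post-interest balance is now below $30.00, so the flat $30.00 minimum applies from here.
From month 23 a fixed $30.00 at rate r clears $1,474.70 in 74 more payments. Total: 22 + 74 = 96 months.

96 months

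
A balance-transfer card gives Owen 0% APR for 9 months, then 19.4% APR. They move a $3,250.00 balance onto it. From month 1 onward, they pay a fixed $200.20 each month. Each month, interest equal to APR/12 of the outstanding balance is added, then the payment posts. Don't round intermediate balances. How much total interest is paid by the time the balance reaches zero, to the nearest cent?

Promo months 1–9 at r₀ = 0%/12 = 0; months 10+ at r₁ = 19.4%/12 = 0.0161667.
After month 9 (no interest yet): B = $3,250.00 − 9·$200.20 = $1,448.20.
Then at r₁ with $200.20/mo: n₂ = −ln(1 − r₁·B/P)/ln(1+r₁) ≈ 7.75 → 8 more payments.
Total paid = 16·$200.20 + $151.43 = $3,354.63; interest = $3,354.63 − $3,250.00 = $104.63.

$104.63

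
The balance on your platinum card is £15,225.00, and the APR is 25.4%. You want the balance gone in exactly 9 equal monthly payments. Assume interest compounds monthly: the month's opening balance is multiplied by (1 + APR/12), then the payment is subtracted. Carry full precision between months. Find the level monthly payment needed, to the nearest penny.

Monthly rate r = 25.4%/12 = 2.11667% = 0.0211667.
Level-payment amortization: P = B₀·r / (1 − (1+r)^(−n)) = 15225.00·0.0211667 / (1 − 1.02117^(−9)).
Denominator 1 − (1+r)^(−9) = 0.171809336.
P = 322.262 / 0.171809336 ≈ 1875.70.

£1,875.70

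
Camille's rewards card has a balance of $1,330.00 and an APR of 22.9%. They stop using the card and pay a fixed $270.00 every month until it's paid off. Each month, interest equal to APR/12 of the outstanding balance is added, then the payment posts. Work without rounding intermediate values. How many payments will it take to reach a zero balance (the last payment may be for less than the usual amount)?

6 payments

Monthly rate r = 22.9%/12 = 1.90833% = 0.0190833.
Recurrence: B ← B·(1+r) − $270.00.
Month 1: interest $25.38; balance after payment $1,085.38.
Month 2: interest $20.71; balance after payment $836.09.
Month 3: interest $15.96; balance after payment $582.05.
Month 4: interest $11.11; balance after payment $323.16.
Month 5: interest $6.17; balance after payment $59.32.
Month 6: interest $1.13; balance after payment $0.00.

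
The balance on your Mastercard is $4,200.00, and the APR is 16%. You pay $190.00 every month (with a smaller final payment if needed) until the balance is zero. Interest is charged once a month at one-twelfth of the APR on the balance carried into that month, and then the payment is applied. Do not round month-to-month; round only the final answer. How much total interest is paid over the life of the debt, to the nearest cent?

$809.27

Monthly rate r = 16%/12 = 1.33333% = 0.0133333.
Payoff takes n = ⌈−ln(1 − rB₀/P)/ln(1+r)⌉ = ⌈26.363⌉ = 27 payments; the last is $69.27.
Total paid = 26·$190.00 + $69.27 = $5,009.27.
Total interest = total paid − principal = $5,009.27 − $4,200.00 = $809.27.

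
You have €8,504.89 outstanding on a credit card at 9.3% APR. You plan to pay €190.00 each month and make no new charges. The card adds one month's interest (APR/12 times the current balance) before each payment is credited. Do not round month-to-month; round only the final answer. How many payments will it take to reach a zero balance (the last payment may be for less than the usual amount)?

56 payments

Monthly rate r = 9.3%/12 = 0.775% = 0.00775.
Recurrence: B ← B·(1+r) − €190.00.
Month 1: interest €65.91; balance after payment €8,380.80.
Month 2: interest €64.95; balance after payment €8,255.75.
Closed form: n = −ln(1 − rB₀/P)/ln(1+r) = −ln(0.65309)/ln(1.00775) ≈ 55.186, so the balance reaches zero during payment 56.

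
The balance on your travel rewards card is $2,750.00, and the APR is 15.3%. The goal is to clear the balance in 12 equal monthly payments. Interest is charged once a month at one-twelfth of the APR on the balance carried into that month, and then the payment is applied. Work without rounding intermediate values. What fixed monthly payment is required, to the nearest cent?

Monthly rate r = 15.3%/12 = 1.275% = 0.01275.
Level-payment amortization: P = B₀·r / (1 − (1+r)^(−n)) = 2750.00·0.01275 / (1 − 1.01275^(−12)).
Denominator 1 − (1+r)^(−12) = 0.141039926.
P = 35.0625 / 0.141039926 ≈ 248.60.

$248.60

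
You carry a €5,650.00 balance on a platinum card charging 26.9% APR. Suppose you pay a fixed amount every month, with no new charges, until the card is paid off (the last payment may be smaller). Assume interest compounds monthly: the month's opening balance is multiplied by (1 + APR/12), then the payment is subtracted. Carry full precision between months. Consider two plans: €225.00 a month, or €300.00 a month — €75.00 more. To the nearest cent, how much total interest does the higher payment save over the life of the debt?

€977.14

Monthly rate r = 26.9%/12 = 2.24167% = 0.0224167.
At €225.00/mo: n = ⌈−ln(1 − rB₀/P)/ln(1+r)⌉ = 38 payments (last €75.18); total interest = total paid − €5,650.00 = €2,750.18.
At €300.00/mo: 25 payments (last €223.04); total interest €1,773.04.
Interest saved = €2,750.18 − €1,773.04 = €977.14.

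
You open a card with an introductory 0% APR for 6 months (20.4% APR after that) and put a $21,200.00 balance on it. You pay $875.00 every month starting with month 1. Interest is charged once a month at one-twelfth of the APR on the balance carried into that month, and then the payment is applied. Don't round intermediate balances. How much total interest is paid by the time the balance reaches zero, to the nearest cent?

$3,302.17

Promo months 1–6 at r₀ = 0%/12 = 0; months 7+ at r₁ = 20.4%/12 = 0.017.
After month 6 (no interest yet): B = $21,200.00 − 6·$875.00 = $15,950.00.
Then at r₁ with $875.00/mo: n₂ = −ln(1 − r₁·B/P)/ln(1+r₁) ≈ 22.00 → 23 more payments.
Total paid = 28·$875.00 + $2.17 = $24,502.17; interest = $24,502.17 − $21,200.00 = $3,302.17.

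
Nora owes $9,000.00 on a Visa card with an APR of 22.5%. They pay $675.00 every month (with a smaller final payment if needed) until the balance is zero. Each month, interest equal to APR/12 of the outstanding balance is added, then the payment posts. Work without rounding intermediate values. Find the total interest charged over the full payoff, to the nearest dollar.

Monthly rate r = 22.5%/12 = 1.875% = 0.01875.
Payoff takes n = ⌈−ln(1 − rB₀/P)/ln(1+r)⌉ = ⌈15.486⌉ = 16 payments; the last is $329.91.
Total paid = 15·$675.00 + $329.91 = $10,454.91.
Total interest = total paid − principal = $10,454.91 − $9,000.00 = $1,454.91.

$1,455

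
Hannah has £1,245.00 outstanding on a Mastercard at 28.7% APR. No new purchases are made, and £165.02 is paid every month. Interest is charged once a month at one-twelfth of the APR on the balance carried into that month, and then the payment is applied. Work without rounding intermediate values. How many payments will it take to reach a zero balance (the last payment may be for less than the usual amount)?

9 months

Monthly rate r = 28.7%/12 = 2.39167% = 0.0239167.
Recurrence: B ← B·(1+r) − £165.02.
Month 1: interest £29.78; balance after payment £1,109.76.
Month 2: interest £26.54; balance after payment £971.28.
Closed form: n = −ln(1 − rB₀/P)/ln(1+r) = −ln(0.81956)/ln(1.02392) ≈ 8.419, so the balance reaches zero during payment 9.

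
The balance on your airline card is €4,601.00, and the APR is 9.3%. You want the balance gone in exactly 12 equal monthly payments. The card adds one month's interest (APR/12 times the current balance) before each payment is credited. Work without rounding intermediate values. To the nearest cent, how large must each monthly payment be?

€403.00

Monthly rate r = 9.3%/12 = 0.775% = 0.00775.
Level-payment amortization: P = B₀·r / (1 − (1+r)^(−n)) = 4601.00·0.00775 / (1 − 1.00775^(−12)).
Denominator 1 − (1+r)^(−12) = 0.0884797566.
P = 35.6578 / 0.0884797566 ≈ 403.00.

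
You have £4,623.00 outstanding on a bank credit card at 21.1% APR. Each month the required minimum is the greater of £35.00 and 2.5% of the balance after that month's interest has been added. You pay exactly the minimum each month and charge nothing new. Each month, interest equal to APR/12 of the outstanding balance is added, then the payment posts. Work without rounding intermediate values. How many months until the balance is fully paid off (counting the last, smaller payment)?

222 months

Monthly rate r = 21.1%/12 = 1.75833% = 0.0175833.
While 2.5% of the post-interest balance exceeds £35.00, each month B ← (B·(1+r))·(1 − 0.025), i.e. B shrinks by the factor (1+r)·0.975 = 0.99214.
This holds for months 1–154. Entering month 155 the balance is £1,372.18; 2.5% of the post-interest balance is now below £35.00, so the flat £35.00 minimum applies from here.
From month 155 a fixed £35.00 at rate r clears £1,372.18 in 68 more payments. Total: 154 + 68 = 222 months.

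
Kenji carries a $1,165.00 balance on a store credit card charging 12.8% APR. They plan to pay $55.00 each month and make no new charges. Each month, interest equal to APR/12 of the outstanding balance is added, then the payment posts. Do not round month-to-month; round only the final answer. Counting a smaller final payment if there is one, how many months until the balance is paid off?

25 months

Monthly rate r = 12.8%/12 = 1.06667% = 0.0106667.
Recurrence: B ← B·(1+r) − $55.00.
Month 1: interest $12.43; balance after payment $1,122.43.
Month 2: interest $11.97; balance after payment $1,079.40.
Closed form: n = −ln(1 − rB₀/P)/ln(1+r) = −ln(0.77406)/ln(1.01067) ≈ 24.138, so the balance reaches zero during payment 25.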